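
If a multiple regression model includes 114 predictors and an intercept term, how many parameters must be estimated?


Total coefficients = number of predictors + 1 (for the intercept).
= 114 + 1 = 115.

115


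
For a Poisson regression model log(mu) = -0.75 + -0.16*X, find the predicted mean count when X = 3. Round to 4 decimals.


eta = -0.75 + -0.16 * 3 = -1.2300.
mu = exp(-1.2300) = 0.2923.

0.2923


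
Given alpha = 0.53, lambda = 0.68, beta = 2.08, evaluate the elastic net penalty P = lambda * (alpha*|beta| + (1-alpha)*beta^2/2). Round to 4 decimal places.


L1 component = 0.53 * |2.08| = 1.1024.
L2 component = 0.47 * 2.08^2 / 2 = 1.0167.
Penalty = 0.68 * (1.1024 + 1.0167) = 0.68 * 2.1191 = 1.4410.

1.4410


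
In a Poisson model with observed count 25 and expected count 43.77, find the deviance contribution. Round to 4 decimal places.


First: ln(25/43.77) = -0.560073.
Then: 25 * -0.560073 = -14.001825.
y - mu = 25 - 43.77 = -18.77.
D = 2(-14.001825 - -18.77) = 9.536350, which rounds to 9.5364.

9.5364


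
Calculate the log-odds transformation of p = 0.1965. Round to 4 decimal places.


The odds are p/(1-p) = 0.1965 / 0.8035 = 0.2446.
logit(p) = ln(0.2446) = -1.4083.

-1.4083


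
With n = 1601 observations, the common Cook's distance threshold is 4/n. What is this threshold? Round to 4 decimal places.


The threshold is 4/n.
4/1601 = 0.0025.

0.0025


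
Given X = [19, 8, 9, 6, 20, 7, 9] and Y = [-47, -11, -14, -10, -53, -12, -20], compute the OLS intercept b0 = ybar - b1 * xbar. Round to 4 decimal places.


First find the slope: b1 = -3.1063.
Means: xbar = 11.1429, ybar = -23.8571.
b0 = ybar - b1 * xbar = -23.8571 - -3.1063 * 11.1429 = 10.7563.

10.7563


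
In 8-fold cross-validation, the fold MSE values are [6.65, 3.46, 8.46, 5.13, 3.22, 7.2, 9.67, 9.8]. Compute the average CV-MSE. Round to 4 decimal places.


Total MSE across folds = 53.5900.
CV-MSE = 53.5900/8 = 6.6988.

6.6988


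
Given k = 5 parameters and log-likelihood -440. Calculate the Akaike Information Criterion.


Compute:
2k = 2*5 = 10.
-2*loglik = -2*(-440) = 880.
AIC = 10 + 880 = 890.

890


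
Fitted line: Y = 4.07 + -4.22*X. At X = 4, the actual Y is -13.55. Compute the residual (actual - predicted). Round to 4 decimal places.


Predicted = 4.07 + -4.22 * 4 = -12.8100.
Residual = -13.55 - -12.8100 = -0.7400.

-0.7400


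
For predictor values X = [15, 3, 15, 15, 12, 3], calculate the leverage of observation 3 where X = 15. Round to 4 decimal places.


n = 6, xbar = 10.5000.
SXX = sum((xi - xbar)^2) = 175.5000.
h = 1/6 + (15 - 10.5000)^2 / 175.5000 = 0.2821.

0.2821


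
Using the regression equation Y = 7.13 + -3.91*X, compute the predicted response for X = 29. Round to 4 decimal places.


Substitute X = 29 into the equation:
Y = 7.13 + -3.91 * 29 = 7.13 + -113.3900 = -106.2600.

-106.2600


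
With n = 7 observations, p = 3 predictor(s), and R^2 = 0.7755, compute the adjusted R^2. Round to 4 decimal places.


Using the formula:
(1 - 0.7755) = 0.2245.
Multiply by 6/3: 0.2245 * 6 = 1.3470, then 1.3470 / 3 = 0.4490.
Adj R^2 = 1 - 0.4490 = 0.5510.

0.5510


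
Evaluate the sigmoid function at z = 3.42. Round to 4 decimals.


First, exp(-3.4200) = 0.0327.
Then sigma(z) = 1/(1 + 0.0327) = 0.9683.

0.9683


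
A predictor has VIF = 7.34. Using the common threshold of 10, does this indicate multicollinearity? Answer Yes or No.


The threshold is 10.
VIF = 7.34 is < 10.
Multicollinearity indication: No.

No


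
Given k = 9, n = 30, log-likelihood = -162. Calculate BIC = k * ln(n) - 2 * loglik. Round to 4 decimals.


k * ln(n) = 9 * ln(30) = 9 * 3.401197 = 30.610773.
-2 * loglik = -2 * (-162) = 324.
BIC = 30.610773 + 324 = 354.610773, which rounds to 354.6108.

354.6108


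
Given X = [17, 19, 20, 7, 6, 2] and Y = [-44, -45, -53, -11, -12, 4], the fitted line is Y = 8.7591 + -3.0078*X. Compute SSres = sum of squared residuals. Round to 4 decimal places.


Predicted values from Y = 8.7591 + -3.0078*X.
Residuals: [-1.6265, 3.3891, -1.6031, 1.2955, -2.7123, 1.2565].
SSres = 27.3151.

27.3151


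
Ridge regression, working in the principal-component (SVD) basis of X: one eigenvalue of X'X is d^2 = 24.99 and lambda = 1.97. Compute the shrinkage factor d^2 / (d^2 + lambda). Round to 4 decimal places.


Compute the denominator: 24.99 + 1.97 = 26.9600.
Shrinkage factor = 24.99 / 26.9600 = 0.9269.

0.9269


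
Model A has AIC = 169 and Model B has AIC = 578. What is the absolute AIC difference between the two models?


Absolute difference = |169 - 578| = 409.
The model with lower AIC (A) is preferred.

409


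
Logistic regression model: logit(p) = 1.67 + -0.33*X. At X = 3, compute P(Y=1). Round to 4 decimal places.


z = 1.67 + -0.33 * 3 = 0.6800.
Sigmoid: P = 1 / (1 + exp(-0.6800)) = 0.6637.

0.6637


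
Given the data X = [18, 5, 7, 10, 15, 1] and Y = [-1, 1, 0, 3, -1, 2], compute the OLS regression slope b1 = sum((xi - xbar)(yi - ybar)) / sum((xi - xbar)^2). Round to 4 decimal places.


Calculate xbar = 9.3333, ybar = 0.6667.
S_xx = 201.3333, S_xy = -33.3333.
Using b1 = S_xy / S_xx = -33.3333 / 201.3333, we get b1 = -0.1656.

-0.1656


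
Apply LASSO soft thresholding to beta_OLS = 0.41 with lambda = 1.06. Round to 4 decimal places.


Absolute value: |0.41| = 0.41.
Compare to lambda = 1.06.
Since |beta| <= lambda, the coefficient is set to 0.

0.0000


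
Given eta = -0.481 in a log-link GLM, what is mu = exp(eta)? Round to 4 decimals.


mu = exp(eta) = exp(-0.481).
= 0.6182.

0.6182


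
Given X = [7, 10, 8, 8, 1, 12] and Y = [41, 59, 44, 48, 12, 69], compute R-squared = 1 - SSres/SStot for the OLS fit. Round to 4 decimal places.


After computing the OLS fit (b0=5.6923, b1=5.1923):
SSres = 16.2692, SStot = 1885.5000.
R^2 = 1 - 16.2692/1885.5000 = 0.9914.

0.9914


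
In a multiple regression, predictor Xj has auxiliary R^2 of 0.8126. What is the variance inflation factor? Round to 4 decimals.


Denominator: 1 - 0.8126 = 0.1874.
VIF = 1 / 0.1874 = 5.3362.

5.3362


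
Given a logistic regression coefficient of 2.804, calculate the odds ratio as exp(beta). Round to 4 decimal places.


Odds ratio = exp(beta) = exp(2.804).
= 16.5106.

16.5106


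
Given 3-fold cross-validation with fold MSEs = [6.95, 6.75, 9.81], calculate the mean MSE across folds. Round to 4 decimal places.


Total MSE across folds = 23.5100.
CV-MSE = 23.5100/3 = 7.8367.

7.8367


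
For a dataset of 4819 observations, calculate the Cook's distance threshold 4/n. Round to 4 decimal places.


The threshold is 4/n.
4/4819 = 0.0008.

0.0008


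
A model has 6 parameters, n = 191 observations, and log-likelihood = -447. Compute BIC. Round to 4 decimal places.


ln(191) = 5.252273.
k * ln(n) = 6 * 5.252273 = 31.513638.
-2L = 894.
BIC = 31.513638 + 894 = 925.513638, which rounds to 925.5136.

925.5136


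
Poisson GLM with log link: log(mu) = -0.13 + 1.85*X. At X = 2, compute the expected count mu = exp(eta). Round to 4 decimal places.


Linear predictor: eta = -0.13 + (1.85)(2) = 3.5700.
Expected count: mu = exp(3.5700) = 35.5166.

35.5166


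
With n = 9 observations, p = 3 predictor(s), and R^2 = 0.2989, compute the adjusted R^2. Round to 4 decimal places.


Using the formula:
(1 - 0.2989) = 0.7011.
Multiply by 8/5: 0.7011 * 8 = 5.6088, then 5.6088 / 5 = 1.1218.
Adj R^2 = 1 - 1.1218 = -0.1218.

-0.1218


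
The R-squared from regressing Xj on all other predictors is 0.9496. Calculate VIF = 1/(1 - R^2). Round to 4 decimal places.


Denominator: 1 - 0.9496 = 0.0504.
VIF = 1 / 0.0504 = 19.8413.

19.8413


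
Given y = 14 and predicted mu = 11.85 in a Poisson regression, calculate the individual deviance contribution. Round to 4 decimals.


y/mu = 14/11.85 = 1.181435 (approx.), and ln(14/11.85) = 0.166729.
y * ln(y/mu) = 14 * 0.166729 = 2.334206.
y - mu = 2.15.
D = 2 * (2.334206 - 2.15) = 0.368412, which rounds to 0.3684.

0.3684


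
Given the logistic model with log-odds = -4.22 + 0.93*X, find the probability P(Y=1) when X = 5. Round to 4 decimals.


z = -4.22 + 0.93 * 5 = 0.4300.
Sigmoid: P = 1 / (1 + exp(-0.4300)) = 0.6059.

0.6059


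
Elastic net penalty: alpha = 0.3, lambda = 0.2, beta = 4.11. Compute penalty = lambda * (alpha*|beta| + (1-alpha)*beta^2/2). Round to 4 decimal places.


alpha * |beta| = 0.3 * 4.11 = 1.2330.
(1-alpha) * beta^2/2 = 0.7 * 16.8921/2 = 5.9122.
Total = 0.2 * (1.2330 + 5.9122) = 1.4290.

1.4290


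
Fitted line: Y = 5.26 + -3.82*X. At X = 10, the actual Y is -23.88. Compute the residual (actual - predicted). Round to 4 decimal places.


Predicted = 5.26 + -3.82 * 10 = -32.9400.
Residual = -23.88 - -32.9400 = 9.0600.

9.0600


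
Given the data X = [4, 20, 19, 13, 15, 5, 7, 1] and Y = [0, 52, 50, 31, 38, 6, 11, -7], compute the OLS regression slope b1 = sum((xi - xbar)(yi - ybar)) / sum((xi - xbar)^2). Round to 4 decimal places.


First compute the means: xbar = 10.5000, ybar = 22.6250.
Then S_xx = sum((xi - xbar)^2) = 364.0000.
S_xy = sum((xi - xbar)(yi - ybar)) = 1162.5000.
b1 = S_xy / S_xx = 1162.5000 / 364.0000 = 3.1937.

3.1937


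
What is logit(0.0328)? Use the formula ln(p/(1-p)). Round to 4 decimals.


The odds are p/(1-p) = 0.0328 / 0.9672 = 0.0339.
logit(p) = ln(0.0339) = -3.3840.

-3.3840


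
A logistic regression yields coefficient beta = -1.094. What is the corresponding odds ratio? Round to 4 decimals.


exp(-1.094) = 0.3349.
So the odds ratio is 0.3349.

0.3349


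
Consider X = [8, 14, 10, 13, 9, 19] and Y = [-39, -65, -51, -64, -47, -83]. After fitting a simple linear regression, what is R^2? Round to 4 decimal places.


After computing the OLS fit (b0=-11.4829, b1=-3.8370):
SSres = 21.2998, SStot = 1240.8333.
R^2 = 1 - 21.2998/1240.8333 = 0.9828.

0.9828


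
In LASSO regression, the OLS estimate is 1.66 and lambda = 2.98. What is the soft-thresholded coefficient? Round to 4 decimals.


|beta_OLS| = 1.66.
lambda = 2.98.
Since |beta| <= lambda, the coefficient is set to 0.
Result = 0.0000.

0.0000


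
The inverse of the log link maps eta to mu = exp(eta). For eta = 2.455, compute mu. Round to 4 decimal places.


Apply the inverse link:
mu = e^2.455 = 11.6464.

11.6464


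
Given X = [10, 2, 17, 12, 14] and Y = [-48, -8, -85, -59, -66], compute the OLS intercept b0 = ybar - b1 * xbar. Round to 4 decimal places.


The slope is b1 = -5.0547.
Sample means are xbar = 11.0000 and ybar = -53.2000.
Intercept: b0 = -53.2000 - (-5.0547)(11.0000) = 2.4016.

2.4016


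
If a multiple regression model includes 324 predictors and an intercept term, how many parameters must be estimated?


Including the intercept, the model has 324 predictor coefficients + 1 intercept.
Total = 325.

325


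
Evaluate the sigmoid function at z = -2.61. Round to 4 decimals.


First, exp(2.6100) = 13.5991.
Then sigma(z) = 1/(1 + 13.5991) = 0.0685.

0.0685


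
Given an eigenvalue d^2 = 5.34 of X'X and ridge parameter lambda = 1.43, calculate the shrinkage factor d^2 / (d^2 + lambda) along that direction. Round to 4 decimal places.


Denominator = d^2 + lambda = 5.34 + 1.43 = 6.7700.
Shrinkage = 5.34 / 6.7700 = 0.7888.

0.7888


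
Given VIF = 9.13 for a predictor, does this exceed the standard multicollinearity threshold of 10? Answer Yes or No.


Compare VIF = 9.13 to the threshold of 10.
9.13 < 10, so the answer is No.

No


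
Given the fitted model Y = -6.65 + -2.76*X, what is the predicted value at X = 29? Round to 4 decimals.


Plug X = 29 into Y = -6.65 + -2.76*X:
Y = -6.65 + -80.0400 = -86.6900.

-86.6900


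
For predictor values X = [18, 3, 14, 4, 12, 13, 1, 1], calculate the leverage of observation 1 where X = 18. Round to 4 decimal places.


Mean of X: xbar = 8.2500.
SXX = 315.5000.
For X = 18: h = 1/8 + (18 - 8.2500)^2/315.5000 = 0.4263.

0.4263


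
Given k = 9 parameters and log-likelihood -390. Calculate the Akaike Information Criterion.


AIC = 2*9 - 2*(-390).
= 18 + 780 = 798.

798


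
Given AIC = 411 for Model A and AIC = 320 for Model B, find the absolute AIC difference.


|AIC_A - AIC_B| = |411 - 320| = 91.
Model B is preferred (lower AIC).

91


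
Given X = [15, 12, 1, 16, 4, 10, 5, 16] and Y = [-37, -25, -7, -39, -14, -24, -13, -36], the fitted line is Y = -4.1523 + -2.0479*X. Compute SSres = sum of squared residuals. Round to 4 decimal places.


Compute predicted values, then residuals = yi - yhat_i.
Residuals: [-2.1292, 3.7271, -0.7998, -2.0813, -1.6561, 0.6313, 1.3918, 0.9187].
SSres = sum(residual^2) = 29.3186.

29.3186


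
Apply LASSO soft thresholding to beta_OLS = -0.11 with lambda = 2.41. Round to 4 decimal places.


Absolute value: |-0.11| = 0.11.
Compare to lambda = 2.41.
Since |beta| <= lambda, the coefficient is set to 0.

0.0000


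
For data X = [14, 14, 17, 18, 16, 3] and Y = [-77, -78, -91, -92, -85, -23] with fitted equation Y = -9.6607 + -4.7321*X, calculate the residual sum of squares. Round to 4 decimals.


For each point, residual = actual - predicted.
Residuals: [-1.0899, -2.0899, -0.8936, 2.8385, 0.3743, 0.8570].
Sum of squared residuals = 15.2857.

15.2857


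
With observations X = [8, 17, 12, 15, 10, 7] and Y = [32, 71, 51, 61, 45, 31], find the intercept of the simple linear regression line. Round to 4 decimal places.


The slope is b1 = 4.0065.
Sample means are xbar = 11.5000 and ybar = 48.5000.
Intercept: b0 = 48.5000 - (4.0065)(11.5000) = 2.4258.

2.4258


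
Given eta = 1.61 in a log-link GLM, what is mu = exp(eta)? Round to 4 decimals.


Apply the inverse link:
mu = e^1.61 = 5.0028.

5.0028


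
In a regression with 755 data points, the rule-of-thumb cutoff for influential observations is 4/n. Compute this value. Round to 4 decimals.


Using the rule of thumb:
Threshold = 4 / 755 = 0.0053.

0.0053


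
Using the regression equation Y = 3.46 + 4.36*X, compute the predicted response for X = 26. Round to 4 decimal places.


Plug X = 26 into Y = 3.46 + 4.36*X:
Y = 3.46 + 113.3600 = 116.8200.

116.8200


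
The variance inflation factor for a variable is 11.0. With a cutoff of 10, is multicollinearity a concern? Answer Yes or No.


Check: VIF = 11.0 vs threshold = 10.
Since 11.0 >= 10, the answer is Yes.

Yes


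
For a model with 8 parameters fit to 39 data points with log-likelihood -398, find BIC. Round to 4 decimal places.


k * ln(n) = 8 * ln(39) = 8 * 3.663562 = 29.308496.
-2 * loglik = -2 * (-398) = 796.
BIC = 29.308496 + 796 = 825.308496, which rounds to 825.3085.

825.3085


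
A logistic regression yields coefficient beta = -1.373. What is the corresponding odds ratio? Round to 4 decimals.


exp(-1.373) = 0.2533.
So the odds ratio is 0.2533.

0.2533


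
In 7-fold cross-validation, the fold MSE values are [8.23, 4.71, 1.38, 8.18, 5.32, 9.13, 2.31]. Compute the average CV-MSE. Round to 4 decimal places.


Add all fold MSEs: 39.2600.
Divide by k = 7: 39.2600/7 = 5.6086.

5.6086


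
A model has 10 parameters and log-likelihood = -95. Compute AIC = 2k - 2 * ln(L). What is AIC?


Compute:
2k = 2*10 = 20.
-2*loglik = -2*(-95) = 190.
AIC = 20 + 190 = 210.

210


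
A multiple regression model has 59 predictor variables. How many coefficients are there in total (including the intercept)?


Including the intercept, the model has 59 predictor coefficients + 1 intercept.
Total = 60.

60


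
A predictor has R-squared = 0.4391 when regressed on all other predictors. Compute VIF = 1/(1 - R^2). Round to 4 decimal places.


VIF = 1 / (1 - 0.4391).
= 1 / 0.5609 = 1.7828.

1.7828


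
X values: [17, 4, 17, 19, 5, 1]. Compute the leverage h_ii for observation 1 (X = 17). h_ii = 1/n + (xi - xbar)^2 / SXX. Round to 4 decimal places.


Mean of X: xbar = 10.5000.
SXX = 319.5000.
For X = 17: h = 1/6 + (17 - 10.5000)^2/319.5000 = 0.2989.

0.2989


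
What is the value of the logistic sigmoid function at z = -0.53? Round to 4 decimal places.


Compute exp(0.5300) = 1.6989.
Sigmoid = 1 / (1 + 1.6989) = 1 / 2.6989 = 0.3705.

0.3705


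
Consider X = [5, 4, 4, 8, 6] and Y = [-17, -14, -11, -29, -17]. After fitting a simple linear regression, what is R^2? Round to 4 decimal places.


After computing the OLS fit (b0=3.5179, b1=-3.9107):
SSres = 15.9107, SStot = 187.2000.
R^2 = 1 - 15.9107/187.2000 = 0.9150.

0.9150


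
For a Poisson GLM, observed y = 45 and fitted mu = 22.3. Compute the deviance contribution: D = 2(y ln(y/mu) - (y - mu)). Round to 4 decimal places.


y/mu = 45/22.3 = 2.017937 (approx.), and ln(45/22.3) = 0.702076.
y * ln(y/mu) = 45 * 0.702076 = 31.593420.
y - mu = 22.7.
D = 2 * (31.593420 - 22.7) = 17.786840, which rounds to 17.7868.

17.7868


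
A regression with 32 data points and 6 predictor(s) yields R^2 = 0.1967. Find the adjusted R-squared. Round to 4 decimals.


Using the formula:
(1 - 0.1967) = 0.8033.
Multiply by 31/25: 0.8033 * 31 = 24.9023, then 24.9023 / 25 = 0.9961.
Adj R^2 = 1 - 0.9961 = 0.0039.

0.0039


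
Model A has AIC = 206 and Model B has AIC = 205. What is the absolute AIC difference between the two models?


Compute |206 - 205| = 1.
Model B has the smaller AIC.

1


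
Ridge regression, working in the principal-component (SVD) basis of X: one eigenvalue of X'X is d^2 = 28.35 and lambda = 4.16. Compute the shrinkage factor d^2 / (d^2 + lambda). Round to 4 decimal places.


Denominator = d^2 + lambda = 28.35 + 4.16 = 32.5100.
Shrinkage = 28.35 / 32.5100 = 0.8720.

0.8720


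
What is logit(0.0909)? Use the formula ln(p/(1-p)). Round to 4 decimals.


The odds are p/(1-p) = 0.0909 / 0.9091 = 0.1000.
logit(p) = ln(0.1000) = -2.3027.

-2.3027


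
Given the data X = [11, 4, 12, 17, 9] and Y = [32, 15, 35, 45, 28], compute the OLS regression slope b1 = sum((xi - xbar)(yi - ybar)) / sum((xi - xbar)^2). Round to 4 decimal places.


Calculate xbar = 10.6000, ybar = 31.0000.
S_xx = 89.2000, S_xy = 206.0000.
Using b1 = S_xy / S_xx = 206.0000 / 89.2000, we get b1 = 2.3094.

2.3094


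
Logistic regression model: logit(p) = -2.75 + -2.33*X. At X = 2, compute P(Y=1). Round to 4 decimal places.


Linear predictor: z = -2.75 + -2.33 * 2 = -7.4100.
P = 1/(1 + exp(7.4100)) = 1/(1 + 1652.4263) = 0.0006.

0.0006


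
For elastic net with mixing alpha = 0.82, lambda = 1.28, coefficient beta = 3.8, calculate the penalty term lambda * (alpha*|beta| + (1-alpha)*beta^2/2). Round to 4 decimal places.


Compute:
L1 = 0.82 * 3.8 = 3.1160.
L2 = 0.18 * 3.8^2 / 2 = 1.2996.
Penalty = 1.28 * (3.1160 + 1.2996) = 5.6520.

5.6520


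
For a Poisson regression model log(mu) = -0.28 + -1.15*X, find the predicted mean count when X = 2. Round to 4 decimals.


Linear predictor: eta = -0.28 + (-1.15)(2) = -2.5800.
Expected count: mu = exp(-2.5800) = 0.0758.

0.0758


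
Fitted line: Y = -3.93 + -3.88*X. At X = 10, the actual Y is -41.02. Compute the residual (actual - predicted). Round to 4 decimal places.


Fitted value at X = 10 is yhat = -3.93 + -3.88*10 = -42.7300.
Residual = -41.02 - -42.7300 = 1.7100.

1.7100


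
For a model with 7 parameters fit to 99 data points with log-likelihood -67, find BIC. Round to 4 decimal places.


ln(99) = 4.595120.
k * ln(n) = 7 * 4.595120 = 32.165840.
-2L = 134.
BIC = 32.165840 + 134 = 166.165840, which rounds to 166.1658.

166.1658


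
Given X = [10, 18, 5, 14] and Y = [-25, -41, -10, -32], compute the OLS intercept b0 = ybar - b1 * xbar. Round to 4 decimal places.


The slope is b1 = -2.3396.
Sample means are xbar = 11.7500 and ybar = -27.0000.
Intercept: b0 = -27.0000 - (-2.3396)(11.7500) = 0.4906.

0.4906


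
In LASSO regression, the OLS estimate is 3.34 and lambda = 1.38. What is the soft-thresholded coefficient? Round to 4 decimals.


|beta_OLS| = 3.34.
lambda = 1.38.
Since |beta| > lambda, coefficient = sign(beta)*(|beta| - lambda) = 1.9600.
Result = 1.9600.

1.9600


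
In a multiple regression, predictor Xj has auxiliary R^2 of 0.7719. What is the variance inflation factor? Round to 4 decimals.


Denominator: 1 - 0.7719 = 0.2281.
VIF = 1 / 0.2281 = 4.3840.

4.3840


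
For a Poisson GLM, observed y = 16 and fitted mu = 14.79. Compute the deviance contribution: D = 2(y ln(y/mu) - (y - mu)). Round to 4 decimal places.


y/mu = 16/14.79 = 1.081812 (approx.), and ln(16/14.79) = 0.078637.
y * ln(y/mu) = 16 * 0.078637 = 1.258192.
y - mu = 1.21.
D = 2 * (1.258192 - 1.21) = 0.096384, which rounds to 0.0964.

0.0964


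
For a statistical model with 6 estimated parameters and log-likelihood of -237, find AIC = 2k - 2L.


AIC = 2k - 2*loglik = 2(6) - 2(-237).
= 12 + 474 = 486.

486


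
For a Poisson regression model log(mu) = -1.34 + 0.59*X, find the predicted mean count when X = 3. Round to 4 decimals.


Linear predictor: eta = -1.34 + (0.59)(3) = 0.4300.
Expected count: mu = exp(0.4300) = 1.5373.

1.5373


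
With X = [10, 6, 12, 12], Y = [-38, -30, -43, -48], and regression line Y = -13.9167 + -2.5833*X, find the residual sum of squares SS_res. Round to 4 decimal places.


Predicted values from Y = -13.9167 + -2.5833*X.
Residuals: [1.7497, -0.5835, 1.9163, -3.0837].
SSres = 16.5833.

16.5833


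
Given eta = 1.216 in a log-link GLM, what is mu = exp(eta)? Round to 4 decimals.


Apply the inverse link:
mu = e^1.216 = 3.3737.

3.3737


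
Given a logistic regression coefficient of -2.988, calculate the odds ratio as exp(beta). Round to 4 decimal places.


The odds ratio is computed as:
OR = e^(-2.988) = 0.0504.

0.0504


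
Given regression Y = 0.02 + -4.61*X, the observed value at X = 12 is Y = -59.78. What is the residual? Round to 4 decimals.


Fitted value at X = 12 is yhat = 0.02 + -4.61*12 = -55.3000.
Residual = -59.78 - -55.3000 = -4.4800.

-4.4800


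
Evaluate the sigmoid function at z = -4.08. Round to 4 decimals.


First, exp(4.0800) = 59.1455.
Then sigma(z) = 1/(1 + 59.1455) = 0.0166.

0.0166


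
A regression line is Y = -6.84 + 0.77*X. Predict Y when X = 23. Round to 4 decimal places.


Plug X = 23 into Y = -6.84 + 0.77*X:
Y = -6.84 + 17.7100 = 10.8700.

10.8700


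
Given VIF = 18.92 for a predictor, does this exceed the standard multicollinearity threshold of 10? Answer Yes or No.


The threshold is 10.
VIF = 18.92 is >= 10.
Multicollinearity indication: Yes.

Yes


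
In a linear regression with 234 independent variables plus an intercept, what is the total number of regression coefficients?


Including the intercept, the model has 234 predictor coefficients + 1 intercept.
Total = 235.

235


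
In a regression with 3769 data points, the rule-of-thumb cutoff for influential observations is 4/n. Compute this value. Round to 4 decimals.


Using the rule of thumb:
Threshold = 4 / 3769 = 0.0011.

0.0011


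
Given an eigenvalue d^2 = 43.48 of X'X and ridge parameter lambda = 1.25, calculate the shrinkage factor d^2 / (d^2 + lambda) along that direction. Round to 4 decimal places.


d^2 + lambda = 43.48 + 1.25 = 44.7300.
Shrinkage factor = 43.48/44.7300 = 0.9721.

0.9721


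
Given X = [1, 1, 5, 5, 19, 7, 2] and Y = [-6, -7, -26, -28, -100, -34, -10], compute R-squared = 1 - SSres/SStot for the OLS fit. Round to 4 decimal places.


The fitted line is Y = -0.4128 + -5.2028*X.
SSres = 13.9525, SStot = 6440.8571.
R^2 = 1 - SSres/SStot = 0.9978.

0.9978


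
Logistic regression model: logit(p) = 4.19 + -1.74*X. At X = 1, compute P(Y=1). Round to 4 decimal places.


Linear predictor: z = 4.19 + -1.74 * 1 = 2.4500.
P = 1/(1 + exp(-2.4500)) = 1/(1 + 0.0863) = 0.9206.

0.9206


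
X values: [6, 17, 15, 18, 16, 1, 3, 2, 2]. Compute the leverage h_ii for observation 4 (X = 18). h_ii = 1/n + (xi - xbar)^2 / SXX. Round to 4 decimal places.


n = 9, xbar = 8.8889.
SXX = sum((xi - xbar)^2) = 436.8889.
h = 1/9 + (18 - 8.8889)^2 / 436.8889 = 0.3011.

0.3011


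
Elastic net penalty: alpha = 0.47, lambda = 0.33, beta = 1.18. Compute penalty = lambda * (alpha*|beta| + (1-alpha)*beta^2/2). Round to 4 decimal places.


L1 component = 0.47 * |1.18| = 0.5546.
L2 component = 0.53 * 1.18^2 / 2 = 0.3690.
Penalty = 0.33 * (0.5546 + 0.3690) = 0.33 * 0.9236 = 0.3048.

0.3048


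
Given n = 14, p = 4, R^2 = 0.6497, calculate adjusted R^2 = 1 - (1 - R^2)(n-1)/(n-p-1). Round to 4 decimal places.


Adjusted R^2 = 1 - (1 - R^2) * (n-1)/(n-p-1).
(1 - R^2) = 0.3503.
(n-1)/(n-p-1) = 13/9.
(1 - R^2) * (n-1) = 0.3503 * 13 = 4.5539.
Divide by (n-p-1): 4.5539 / 9 = 0.5060.
Adj R^2 = 1 - 0.5060 = 0.4940.

0.4940


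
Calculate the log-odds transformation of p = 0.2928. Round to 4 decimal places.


1 - p = 0.7072.
p/(1-p) = 0.4140.
logit = ln(0.4140) = -0.8818.

-0.8818


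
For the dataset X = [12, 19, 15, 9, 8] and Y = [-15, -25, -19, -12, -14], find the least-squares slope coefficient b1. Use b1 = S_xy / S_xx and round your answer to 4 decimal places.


Calculate xbar = 12.6000, ybar = -17.0000.
S_xx = 81.2000, S_xy = -89.0000.
Using b1 = S_xy / S_xx = -89.0000 / 81.2000, we get b1 = -1.0961.

-1.0961


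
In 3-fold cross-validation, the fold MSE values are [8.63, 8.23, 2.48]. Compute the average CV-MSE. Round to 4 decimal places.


Sum of fold MSEs = 19.3400.
Average = 19.3400 / 3 = 6.4467.

6.4467


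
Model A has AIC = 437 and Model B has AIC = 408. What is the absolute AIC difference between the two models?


|AIC_A - AIC_B| = |437 - 408| = 29.
Model B is preferred (lower AIC).

29


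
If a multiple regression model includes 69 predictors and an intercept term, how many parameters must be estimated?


Each predictor gets one coefficient, plus one intercept.
Total parameters = 69 + 1 = 70.

70


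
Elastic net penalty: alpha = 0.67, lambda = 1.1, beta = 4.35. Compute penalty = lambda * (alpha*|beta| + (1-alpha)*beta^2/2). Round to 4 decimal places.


Compute:
L1 = 0.67 * 4.35 = 2.9145.
L2 = 0.33 * 4.35^2 / 2 = 3.1222.
Penalty = 1.1 * (2.9145 + 3.1222) = 6.6404.

6.6404


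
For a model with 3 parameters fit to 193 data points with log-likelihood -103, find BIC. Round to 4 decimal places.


ln(193) = 5.262690.
k * ln(n) = 3 * 5.262690 = 15.788070.
-2L = 206.
BIC = 15.788070 + 206 = 221.788070, which rounds to 221.7881.

221.7881


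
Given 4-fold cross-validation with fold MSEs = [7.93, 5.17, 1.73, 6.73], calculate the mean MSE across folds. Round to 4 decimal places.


Total MSE across folds = 21.5600.
CV-MSE = 21.5600/4 = 5.3900.

5.3900


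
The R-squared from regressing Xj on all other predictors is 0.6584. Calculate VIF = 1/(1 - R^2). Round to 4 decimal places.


VIF = 1 / (1 - 0.6584).
= 1 / 0.3416 = 2.9274.

2.9274


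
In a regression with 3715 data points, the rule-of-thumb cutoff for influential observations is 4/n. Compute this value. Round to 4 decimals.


Using the rule of thumb:
Threshold = 4 / 3715 = 0.0011.

0.0011


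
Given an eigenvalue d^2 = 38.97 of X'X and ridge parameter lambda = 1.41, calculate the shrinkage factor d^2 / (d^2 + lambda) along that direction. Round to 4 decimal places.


Compute the denominator: 38.97 + 1.41 = 40.3800.
Shrinkage factor = 38.97 / 40.3800 = 0.9651.

0.9651


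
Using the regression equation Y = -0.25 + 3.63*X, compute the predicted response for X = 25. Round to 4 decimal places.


Plug X = 25 into Y = -0.25 + 3.63*X:
Y = -0.25 + 90.7500 = 90.5000.

90.5000


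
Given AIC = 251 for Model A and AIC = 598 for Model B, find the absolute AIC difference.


Absolute difference = |251 - 598| = 347.
The model with lower AIC (A) is preferred.

347


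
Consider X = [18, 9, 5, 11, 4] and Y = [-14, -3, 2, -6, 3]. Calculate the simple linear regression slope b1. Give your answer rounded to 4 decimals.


First compute the means: xbar = 9.4000, ybar = -3.6000.
Then S_xx = sum((xi - xbar)^2) = 125.2000.
S_xy = sum((xi - xbar)(yi - ybar)) = -153.8000.
b1 = S_xy / S_xx = -153.8000 / 125.2000 = -1.2284.

-1.2284


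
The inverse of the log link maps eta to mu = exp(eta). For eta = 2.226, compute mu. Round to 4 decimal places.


The inverse log link gives:
mu = exp(2.226) = 9.2627.

9.2627


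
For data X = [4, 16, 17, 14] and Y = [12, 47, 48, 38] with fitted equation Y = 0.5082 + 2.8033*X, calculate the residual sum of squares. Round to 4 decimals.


Compute predicted values, then residuals = yi - yhat_i.
Residuals: [0.2786, 1.6390, -0.1643, -1.7544].
SSres = sum(residual^2) = 5.8689.

5.8689


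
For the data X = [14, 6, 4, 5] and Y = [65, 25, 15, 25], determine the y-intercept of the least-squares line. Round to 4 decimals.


The slope is b1 = 4.8207.
Sample means are xbar = 7.2500 and ybar = 32.5000.
Intercept: b0 = 32.5000 - (4.8207)(7.2500) = -2.4502.

-2.4502


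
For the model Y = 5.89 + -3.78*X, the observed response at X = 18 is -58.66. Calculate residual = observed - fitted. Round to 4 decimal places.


Fitted value at X = 18 is yhat = 5.89 + -3.78*18 = -62.1500.
Residual = -58.66 - -62.1500 = 3.4900.

3.4900


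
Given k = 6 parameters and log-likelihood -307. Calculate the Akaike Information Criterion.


AIC = 2k - 2*loglik = 2(6) - 2(-307).
= 12 + 614 = 626.

626


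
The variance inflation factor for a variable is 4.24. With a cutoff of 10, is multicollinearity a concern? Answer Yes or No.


The threshold is 10.
VIF = 4.24 is < 10.
Multicollinearity indication: No.

No


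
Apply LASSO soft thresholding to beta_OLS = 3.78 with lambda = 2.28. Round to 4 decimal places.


Absolute value: |3.78| = 3.78.
Compare to lambda = 2.28.
Since |beta| > lambda, coefficient = sign(beta)*(|beta| - lambda) = 1.5000.

1.5000


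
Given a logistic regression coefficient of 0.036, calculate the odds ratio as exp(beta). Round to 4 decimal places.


exp(0.036) = 1.0367.
So the odds ratio is 1.0367.

1.0367


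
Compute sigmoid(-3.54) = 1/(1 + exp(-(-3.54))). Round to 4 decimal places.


First, exp(3.5400) = 34.4669.
Then sigma(z) = 1/(1 + 34.4669) = 0.0282.

0.0282


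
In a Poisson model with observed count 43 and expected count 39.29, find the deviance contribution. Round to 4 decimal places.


Compute y*ln(y/mu) = 43*ln(43/39.29) = 43*0.090230 = 3.879890.
y - mu = 3.71.
D = 2*(3.879890 - (3.71)) = 0.339780, which rounds to 0.3398.

0.3398


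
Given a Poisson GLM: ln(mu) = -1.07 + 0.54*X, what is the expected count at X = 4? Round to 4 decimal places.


Linear predictor: eta = -1.07 + (0.54)(4) = 1.0900.
Expected count: mu = exp(1.0900) = 2.9743.

2.9743


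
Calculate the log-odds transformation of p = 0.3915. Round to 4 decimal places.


1 - p = 0.6085.
p/(1-p) = 0.6434.
logit = ln(0.6434) = -0.4410.

-0.4410


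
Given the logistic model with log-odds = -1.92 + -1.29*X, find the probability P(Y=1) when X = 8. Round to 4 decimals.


Linear predictor: z = -1.92 + -1.29 * 8 = -12.2400.
P = 1/(1 + exp(12.2400)) = 1/(1 + 206901.8903) = 0.0000.

0.0000


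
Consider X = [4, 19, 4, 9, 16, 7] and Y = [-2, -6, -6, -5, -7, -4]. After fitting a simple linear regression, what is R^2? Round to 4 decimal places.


The fitted line is Y = -3.2196 + -0.1811*X.
SSres = 9.4820, SStot = 16.0000.
R^2 = 1 - SSres/SStot = 0.4074.

0.4074


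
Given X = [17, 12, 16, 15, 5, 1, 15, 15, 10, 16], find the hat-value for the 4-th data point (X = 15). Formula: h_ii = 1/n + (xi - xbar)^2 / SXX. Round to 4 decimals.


Mean of X: xbar = 12.2000.
SXX = 257.6000.
For X = 15: h = 1/10 + (15 - 12.2000)^2/257.6000 = 0.1304.

0.1304


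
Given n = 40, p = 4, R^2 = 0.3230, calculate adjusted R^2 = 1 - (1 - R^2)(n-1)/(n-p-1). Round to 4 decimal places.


Adjusted R^2 = 1 - (1 - R^2) * (n-1)/(n-p-1).
(1 - R^2) = 0.6770.
(n-1)/(n-p-1) = 39/35.
(1 - R^2) * (n-1) = 0.6770 * 39 = 26.4030.
Divide by (n-p-1): 26.4030 / 35 = 0.7544.
Adj R^2 = 1 - 0.7544 = 0.2456.

0.2456


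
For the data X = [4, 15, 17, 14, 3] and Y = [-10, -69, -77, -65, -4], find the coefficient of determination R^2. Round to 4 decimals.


The fitted line is Y = 11.3661 + -5.3176*X.
SSres = 8.5346, SStot = 4906.0000.
R^2 = 1 - SSres/SStot = 0.9983.

0.9983


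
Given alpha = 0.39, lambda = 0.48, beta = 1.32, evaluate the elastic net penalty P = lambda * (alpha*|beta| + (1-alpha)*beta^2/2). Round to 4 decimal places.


alpha * |beta| = 0.39 * 1.32 = 0.5148.
(1-alpha) * beta^2/2 = 0.61 * 1.7424/2 = 0.5314.
Total = 0.48 * (0.5148 + 0.5314) = 0.5022.

0.5022


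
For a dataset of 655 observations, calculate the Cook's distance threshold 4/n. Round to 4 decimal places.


Cook's distance cutoff = 4/n = 4/655.
= 0.0061.

0.0061


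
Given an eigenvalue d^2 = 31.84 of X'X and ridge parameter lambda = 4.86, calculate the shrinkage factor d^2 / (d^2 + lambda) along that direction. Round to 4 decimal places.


d^2 + lambda = 31.84 + 4.86 = 36.7000.
Shrinkage factor = 31.84/36.7000 = 0.8676.

0.8676


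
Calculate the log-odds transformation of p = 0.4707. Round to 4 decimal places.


The odds are p/(1-p) = 0.4707 / 0.5293 = 0.8893.
logit(p) = ln(0.8893) = -0.1173.

-0.1173


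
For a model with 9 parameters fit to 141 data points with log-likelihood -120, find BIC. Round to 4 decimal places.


ln(141) = 4.948760.
k * ln(n) = 9 * 4.948760 = 44.538840.
-2L = 240.
BIC = 44.538840 + 240 = 284.538840, which rounds to 284.5388.

284.5388


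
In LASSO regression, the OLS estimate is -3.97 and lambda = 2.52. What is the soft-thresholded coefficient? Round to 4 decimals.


|beta_OLS| = 3.97.
lambda = 2.52.
Since |beta| > lambda, coefficient = sign(beta)*(|beta| - lambda) = -1.4500.
Result = -1.4500.

-1.4500


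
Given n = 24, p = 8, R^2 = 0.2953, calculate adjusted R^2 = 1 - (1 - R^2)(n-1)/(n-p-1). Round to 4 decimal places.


Plug in: Adj R^2 = 1 - (1 - 0.2953) * 23/15.
= 1 - 0.7047 * 23/15
= 1 - 16.2081 / 15
= 1 - 1.0805 = -0.0805.

-0.0805


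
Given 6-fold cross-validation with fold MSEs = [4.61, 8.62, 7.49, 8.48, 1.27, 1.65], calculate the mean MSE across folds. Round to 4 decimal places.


Sum of fold MSEs = 32.1200.
Average = 32.1200 / 6 = 5.3533.

5.3533


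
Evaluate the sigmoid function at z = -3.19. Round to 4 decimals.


Compute exp(3.1900) = 24.2884.
Sigmoid = 1 / (1 + 24.2884) = 1 / 25.2884 = 0.0395.

0.0395


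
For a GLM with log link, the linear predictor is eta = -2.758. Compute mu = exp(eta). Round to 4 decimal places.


The inverse log link gives:
mu = exp(-2.758) = 0.0634.

0.0634


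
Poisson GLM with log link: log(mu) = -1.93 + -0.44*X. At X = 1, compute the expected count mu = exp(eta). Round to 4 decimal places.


Linear predictor: eta = -1.93 + (-0.44)(1) = -2.3700.
Expected count: mu = exp(-2.3700) = 0.0935.

0.0935


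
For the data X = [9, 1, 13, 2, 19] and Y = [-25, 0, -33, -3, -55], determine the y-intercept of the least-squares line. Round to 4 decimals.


First find the slope: b1 = -2.9904.
Means: xbar = 8.8000, ybar = -23.2000.
b0 = ybar - b1 * xbar = -23.2000 - -2.9904 * 8.8000 = 3.1154.

3.1154


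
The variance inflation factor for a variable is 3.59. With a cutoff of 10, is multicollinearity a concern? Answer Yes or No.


Check: VIF = 3.59 vs threshold = 10.
Since 3.59 < 10, the answer is No.

No


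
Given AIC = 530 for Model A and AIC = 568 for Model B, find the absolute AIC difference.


Compute |530 - 568| = 38.
Model A has the smaller AIC.

38


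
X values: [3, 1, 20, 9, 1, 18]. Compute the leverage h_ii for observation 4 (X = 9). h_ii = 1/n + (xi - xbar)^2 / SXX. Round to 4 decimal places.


Mean of X: xbar = 8.6667.
SXX = 365.3333.
For X = 9: h = 1/6 + (9 - 8.6667)^2/365.3333 = 0.1670.

0.1670


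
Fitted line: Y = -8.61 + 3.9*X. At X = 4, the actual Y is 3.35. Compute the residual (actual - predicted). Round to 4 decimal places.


Predicted = -8.61 + 3.9 * 4 = 6.9900.
Residual = 3.35 - 6.9900 = -3.6400.

-3.6400


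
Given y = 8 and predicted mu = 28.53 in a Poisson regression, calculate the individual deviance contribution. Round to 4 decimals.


y/mu = 8/28.53 = 0.280407 (approx.), and ln(8/28.53) = -1.271515.
y * ln(y/mu) = 8 * -1.271515 = -10.172120.
y - mu = -20.53.
D = 2 * (-10.172120 - -20.53) = 20.715760, which rounds to 20.7158.

20.7158


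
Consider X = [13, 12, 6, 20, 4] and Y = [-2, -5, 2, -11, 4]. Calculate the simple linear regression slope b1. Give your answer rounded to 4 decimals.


Calculate xbar = 11.0000, ybar = -2.4000.
S_xx = 160.0000, S_xy = -146.0000.
Using b1 = S_xy / S_xx = -146.0000 / 160.0000, we get b1 = -0.9125.

-0.9125


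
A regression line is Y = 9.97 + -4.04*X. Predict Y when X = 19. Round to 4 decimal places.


Plug X = 19 into Y = 9.97 + -4.04*X:
Y = 9.97 + -76.7600 = -66.7900.

-66.7900


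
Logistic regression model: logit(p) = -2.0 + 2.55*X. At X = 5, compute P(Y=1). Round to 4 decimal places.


z = -2.0 + 2.55 * 5 = 10.7500.
Sigmoid: P = 1 / (1 + exp(-10.7500)) = 1.0000.

1.0000


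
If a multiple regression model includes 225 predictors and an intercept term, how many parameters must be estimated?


Each predictor gets one coefficient, plus one intercept.
Total parameters = 225 + 1 = 226.

226


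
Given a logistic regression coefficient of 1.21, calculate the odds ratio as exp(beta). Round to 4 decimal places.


exp(1.21) = 3.3535.
So the odds ratio is 3.3535.

3.3535


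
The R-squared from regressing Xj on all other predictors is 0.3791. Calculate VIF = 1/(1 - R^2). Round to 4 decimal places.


VIF = 1 / (1 - 0.3791).
= 1 / 0.6209 = 1.6106.

1.6106


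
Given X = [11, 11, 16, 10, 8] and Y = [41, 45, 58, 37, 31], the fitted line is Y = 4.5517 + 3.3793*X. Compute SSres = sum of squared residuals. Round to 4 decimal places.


Predicted values from Y = 4.5517 + 3.3793*X.
Residuals: [-0.7240, 3.2760, -0.6205, -1.3447, -0.5861].
SSres = 13.7931.

13.7931


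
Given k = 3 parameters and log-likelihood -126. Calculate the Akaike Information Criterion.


AIC = 2k - 2*loglik = 2(3) - 2(-126).
= 6 + 252 = 258.

258


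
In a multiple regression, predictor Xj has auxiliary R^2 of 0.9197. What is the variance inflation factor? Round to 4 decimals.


Denominator: 1 - 0.9197 = 0.0803.
VIF = 1 / 0.0803 = 12.4533.

12.4533


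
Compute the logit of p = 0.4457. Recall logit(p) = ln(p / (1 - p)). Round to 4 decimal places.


1 - p = 0.5543.
p/(1-p) = 0.8041.
logit = ln(0.8041) = -0.2181.

-0.2181


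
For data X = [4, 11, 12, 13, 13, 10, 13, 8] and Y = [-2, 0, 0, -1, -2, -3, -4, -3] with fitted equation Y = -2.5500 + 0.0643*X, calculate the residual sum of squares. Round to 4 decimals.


Compute predicted values, then residuals = yi - yhat_i.
Residuals: [0.2928, 1.8427, 1.7784, 0.7141, -0.2859, -1.0930, -2.2859, -0.9644].
SSres = sum(residual^2) = 14.5857.

14.5857


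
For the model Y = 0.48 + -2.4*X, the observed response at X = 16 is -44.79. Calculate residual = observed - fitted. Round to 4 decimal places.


Predicted = 0.48 + -2.4 * 16 = -37.9200.
Residual = -44.79 - -37.9200 = -6.8700.

-6.8700


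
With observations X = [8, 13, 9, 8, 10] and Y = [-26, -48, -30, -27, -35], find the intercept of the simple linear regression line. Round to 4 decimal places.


Compute b1 = -4.3256 from the OLS formula.
With xbar = 9.6000 and ybar = -33.2000, the intercept is:
b0 = -33.2000 - -4.3256 * 9.6000 = 8.3256.

8.3256


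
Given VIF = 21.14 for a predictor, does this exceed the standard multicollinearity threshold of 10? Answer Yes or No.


The threshold is 10.
VIF = 21.14 is >= 10.
Multicollinearity indication: Yes.

Yes


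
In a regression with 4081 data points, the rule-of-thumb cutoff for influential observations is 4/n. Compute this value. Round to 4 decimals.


The threshold is 4/n.
4/4081 = 0.0010.

0.0010


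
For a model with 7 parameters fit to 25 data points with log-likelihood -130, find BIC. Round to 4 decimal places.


k * ln(n) = 7 * ln(25) = 7 * 3.218876 = 22.532132.
-2 * loglik = -2 * (-130) = 260.
BIC = 22.532132 + 260 = 282.532132, which rounds to 282.5321.

282.5321
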